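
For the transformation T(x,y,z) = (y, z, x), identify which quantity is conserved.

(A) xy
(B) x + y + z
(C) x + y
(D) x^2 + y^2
B

Apply T(x,y,z) = (y, z, x) to each option, i.e. replace (x, y, z) by the transformed coordinates.
Substitute the transformed coordinates into each option and compare with the original:
(A) xy  ->  (y)(z) = yz   [differs from xy: not invariant]
(B) x + y + z  ->  (y) + (z) + (x) = x + y + z   [equals x + y + z: invariant]
(C) x + y  ->  (y) + (z) = y + z   [differs from x + y: not invariant]
(D) x^2 + y^2  ->  (y)^2 + (z)^2 = y^2 + z^2   [differs from x^2 + y^2: not invariant]

Only option (B), x + y + z, is unchanged by the transformation.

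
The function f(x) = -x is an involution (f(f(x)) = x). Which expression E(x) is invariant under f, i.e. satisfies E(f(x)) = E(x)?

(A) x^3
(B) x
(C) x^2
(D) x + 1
C

Replace x by f(x) = -x in each option and simplify. As a quick numerical cross-check, also compare E(3) with E(f(3)) = E(-3).

(A) x^3  ->  (-x)^3 = -x^3; check: E(3) = 27 but E(-3) = -27.   [not invariant]
(B) x  ->  (-x) = -x; check: E(3) = 3 but E(-3) = -3.   [not invariant]
(C) x^2  ->  (-x)^2, which simplifies back to x^2; check: E(3) = 9, E(-3) = 9.   [invariant]
(D) x + 1  ->  (-x) + 1 = 1 - x; check: E(3) = 4 but E(-3) = -2.   [not invariant]

Only (C) is unchanged. E is symmetric under swapping x with f(x) = -x, which is exactly what an involution does.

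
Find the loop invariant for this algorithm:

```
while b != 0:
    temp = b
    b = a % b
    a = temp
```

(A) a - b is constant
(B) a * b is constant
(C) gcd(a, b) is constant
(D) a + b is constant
C

A loop invariant must hold before the first iteration and be re-established by every execution of the body.

(C) gcd(a, b) is constant: One iteration replaces (a, b) by (b, a mod b). Since a mod b = a - q*b for an integer q, any common divisor of a and b divides b and a mod b, and conversely; hence gcd(b, a mod b) = gcd(a, b). For instance (28, 5) -> (5, 3) keeps gcd = 1. At exit b = 0 and a = gcd of the original inputs.

The other options fail:
(A) a - b is constant: e.g. (a, b) = (28, 5) -> (5, 3): the difference goes from 23 to 2.
(B) a * b is constant: e.g. (a, b) = (28, 5) -> (5, 3): the product goes from 140 to 15.
(D) a + b is constant: e.g. (a, b) = (28, 5) -> (5, 3): the sum goes from 33 to 8.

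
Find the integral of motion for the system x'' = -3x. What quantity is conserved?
E = (x')^2 + 3x^2

Multiply the equation by x':
x' * x'' = -3x * x'
The left side is d/dt[(x')^2/2] and the right side is d/dt[-3x^2/2], so
d/dt[(x')^2/2 + 3x^2/2] = 0, i.e. (x')^2/2 + 3x^2/2 = constant.
Multiplying by 2, the integral of motion is E = (x')^2 + 3x^2.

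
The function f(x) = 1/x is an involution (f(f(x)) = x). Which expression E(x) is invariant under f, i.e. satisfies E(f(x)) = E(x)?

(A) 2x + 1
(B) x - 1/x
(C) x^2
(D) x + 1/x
D

Replace x by f(x) = 1/x in each option and simplify. As a quick numerical cross-check, also compare E(4) with E(f(4)) = E(1/4).

(A) 2x + 1  ->  2(1/x) + 1 = (x + 2)/x; check: E(4) = 9 but E(1/4) = 3/2.   [not invariant]
(B) x - 1/x  ->  (1/x) - 1/(1/x) = -x + 1/x; check: E(4) = 15/4 but E(1/4) = -15/4.   [not invariant]
(C) x^2  ->  (1/x)^2 = x^(-2); check: E(4) = 16 but E(1/4) = 1/16.   [not invariant]
(D) x + 1/x  ->  (1/x) + 1/(1/x), which simplifies back to x + 1/x; check: E(4) = 17/4, E(1/4) = 17/4.   [invariant]

Only (D) is unchanged. E is symmetric under swapping x with f(x) = 1/x, which is exactly what an involution does.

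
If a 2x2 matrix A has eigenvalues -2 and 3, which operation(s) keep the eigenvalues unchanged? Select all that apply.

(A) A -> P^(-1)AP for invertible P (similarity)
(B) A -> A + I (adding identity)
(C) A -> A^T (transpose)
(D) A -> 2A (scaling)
A and C

Eigenvalues are preserved by:
1. Similarity transformations: A -> P^(-1)AP (same characteristic polynomial)
2. Transpose: A^T has the same eigenvalues as A

Eigenvalues are NOT preserved by:
- Adding identity: eigenvalues become -2+1, 3+1
- Scaling: eigenvalues become -4, 6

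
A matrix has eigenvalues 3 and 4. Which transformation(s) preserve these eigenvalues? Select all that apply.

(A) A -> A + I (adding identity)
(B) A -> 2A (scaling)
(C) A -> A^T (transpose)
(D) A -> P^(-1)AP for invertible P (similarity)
C and D

Eigenvalues are preserved by:
1. Similarity transformations: A -> P^(-1)AP (same characteristic polynomial)
2. Transpose: A^T has the same eigenvalues as A

Eigenvalues are NOT preserved by:
- Adding identity: eigenvalues become 3+1, 4+1
- Scaling: eigenvalues become 6, 8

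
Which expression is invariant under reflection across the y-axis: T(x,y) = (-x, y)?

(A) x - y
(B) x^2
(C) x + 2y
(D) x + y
B

The map is reflection across the y-axis: T(x,y) = (-x, y).
Substitute the transformed coordinates into each option and compare with the original:
(A) x - y  ->  (-x) - (y) = -x - y   [differs from x - y: not invariant]
(B) x^2  ->  (-x)^2 = x^2   [equals x^2: invariant]
(C) x + 2y  ->  (-x) + 2(y) = -x + 2y   [differs from x + 2y: not invariant]
(D) x + y  ->  (-x) + (y) = -x + y   [differs from x + y: not invariant]

Only option (B), x^2, is unchanged by the transformation.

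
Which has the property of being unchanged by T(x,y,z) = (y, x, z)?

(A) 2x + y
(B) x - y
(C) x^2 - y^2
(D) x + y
D

Apply T(x,y,z) = (y, x, z) to each option, i.e. replace (x, y, z) by the transformed coordinates.
Substitute the transformed coordinates into each option and compare with the original:
(A) 2x + y  ->  2(y) + (x) = x + 2y   [differs from 2x + y: not invariant]
(B) x - y  ->  (y) - (x) = -x + y   [differs from x - y: not invariant]
(C) x^2 - y^2  ->  (y)^2 - (x)^2 = -x^2 + y^2   [differs from x^2 - y^2: not invariant]
(D) x + y  ->  (y) + (x) = x + y   [equals x + y: invariant]

Only option (D), x + y, is unchanged by the transformation.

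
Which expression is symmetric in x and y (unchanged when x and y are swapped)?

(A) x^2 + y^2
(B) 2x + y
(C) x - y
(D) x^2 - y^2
A

A symmetric expression is unchanged when the variables are permuted; here the transformation to test is the swap (x, y) -> (y, x).
Substitute the transformed coordinates into each option and compare with the original:
(A) x^2 + y^2  ->  (y)^2 + (x)^2 = x^2 + y^2   [equals x^2 + y^2: invariant]
(B) 2x + y  ->  2(y) + (x) = x + 2y   [differs from 2x + y: not invariant]
(C) x - y  ->  (y) - (x) = -x + y   [differs from x - y: not invariant]
(D) x^2 - y^2  ->  (y)^2 - (x)^2 = -x^2 + y^2   [differs from x^2 - y^2: not invariant]

Only option (A), x^2 + y^2, is unchanged by the transformation.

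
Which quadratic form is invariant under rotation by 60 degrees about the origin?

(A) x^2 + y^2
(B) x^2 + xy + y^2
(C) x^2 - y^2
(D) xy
A

Rotation by 60 degrees sends (x, y) to (x/2 - sqrt(3)y/2, sqrt(3)x/2 + y/2).
Substitute the transformed coordinates into each option and compare with the original:
(A) x^2 + y^2  ->  (x/2 - sqrt(3)y/2)^2 + (sqrt(3)x/2 + y/2)^2 = x^2 + y^2   [equals x^2 + y^2: invariant]
(B) x^2 + xy + y^2  ->  (x/2 - sqrt(3)y/2)^2 + (x/2 - sqrt(3)y/2)(sqrt(3)x/2 + y/2) + (sqrt(3)x/2 + y/2)^2 = sqrt(3)x^2/4 + x^2 - xy/2 - sqrt(3)y^2/4 + y^2   [differs from x^2 + xy + y^2: not invariant]
(C) x^2 - y^2  ->  (x/2 - sqrt(3)y/2)^2 - (sqrt(3)x/2 + y/2)^2 = -x^2/2 - sqrt(3)xy + y^2/2   [differs from x^2 - y^2: not invariant]
(D) xy  ->  (x/2 - sqrt(3)y/2)(sqrt(3)x/2 + y/2) = sqrt(3)x^2/4 - xy/2 - sqrt(3)y^2/4   [differs from xy: not invariant]

Only option (A), x^2 + y^2, is unchanged by the transformation.
x^2 + y^2 is the squared distance from the origin, which rotations preserve.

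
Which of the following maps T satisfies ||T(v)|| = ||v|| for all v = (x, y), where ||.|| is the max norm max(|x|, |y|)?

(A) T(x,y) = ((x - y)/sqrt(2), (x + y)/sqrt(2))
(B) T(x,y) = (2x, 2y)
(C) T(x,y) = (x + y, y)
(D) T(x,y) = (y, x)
D

A transformation preserves a norm if ||T(v)|| = ||v|| for every v; a single vector where the norm changes rules an option out.

(A) T(x,y) = ((x - y)/sqrt(2), (x + y)/sqrt(2)): v = (1, 0) has norm max(|1|, |0|) = 1, but T(v) = (sqrt(2)/2, sqrt(2)/2) has norm sqrt(2)/2 -- not preserved.
(B) T(x,y) = (2x, 2y): v = (1, 0) has norm max(|1|, |0|) = 1, but T(v) = (2, 0) has norm 2 -- not preserved.
(C) T(x,y) = (x + y, y): v = (1, 1) has norm max(|1|, |1|) = 1, but T(v) = (2, 1) has norm 2 -- not preserved.
(D) T(x,y) = (y, x): preserves the norm -- it only permutes the coordinates and/or flips signs, which leaves max(|x|, |y|) unchanged.

Therefore the answer is (D).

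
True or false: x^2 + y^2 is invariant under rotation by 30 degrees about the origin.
True

Applying rotation by 30 degrees: x' = x*cos(30 degrees) - y*sin(30 degrees) = sqrt(3)x/2 - y/2, y' = x*sin(30 degrees) + y*cos(30 degrees) = x/2 + sqrt(3)y/2

Substituting into x^2 + y^2:
(sqrt(3)x/2 - y/2)^2 + (x/2 + sqrt(3)y/2)^2
= x^2 + y^2

This equals the original expression x^2 + y^2, so it IS invariant.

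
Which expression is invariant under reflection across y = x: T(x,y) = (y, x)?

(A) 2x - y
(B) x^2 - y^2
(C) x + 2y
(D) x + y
D

The map is reflection across y = x: T(x,y) = (y, x).
Substitute the transformed coordinates into each option and compare with the original:
(A) 2x - y  ->  2(y) - (x) = -x + 2y   [differs from 2x - y: not invariant]
(B) x^2 - y^2  ->  (y)^2 - (x)^2 = -x^2 + y^2   [differs from x^2 - y^2: not invariant]
(C) x + 2y  ->  (y) + 2(x) = 2x + y   [differs from x + 2y: not invariant]
(D) x + y  ->  (y) + (x) = x + y   [equals x + y: invariant]

Only option (D), x + y, is unchanged by the transformation.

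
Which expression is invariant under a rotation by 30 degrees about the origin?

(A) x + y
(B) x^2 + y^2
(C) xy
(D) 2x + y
B

A rotation by 30 degrees sends (x, y) to (sqrt(3)x/2 - y/2, x/2 + sqrt(3)y/2).
Substitute the transformed coordinates into each option and compare with the original:
(A) x + y  ->  (sqrt(3)x/2 - y/2) + (x/2 + sqrt(3)y/2) = x/2 + sqrt(3)x/2 - y/2 + sqrt(3)y/2   [differs from x + y: not invariant]
(B) x^2 + y^2  ->  (sqrt(3)x/2 - y/2)^2 + (x/2 + sqrt(3)y/2)^2 = x^2 + y^2   [equals x^2 + y^2: invariant]
(C) xy  ->  (sqrt(3)x/2 - y/2)(x/2 + sqrt(3)y/2) = sqrt(3)x^2/4 + xy/2 - sqrt(3)y^2/4   [differs from xy: not invariant]
(D) 2x + y  ->  2(sqrt(3)x/2 - y/2) + (x/2 + sqrt(3)y/2) = x/2 + sqrt(3)x - y + sqrt(3)y/2   [differs from 2x + y: not invariant]

Only option (B), x^2 + y^2, is unchanged by the transformation.
Geometrically, x^2 + y^2 is the squared distance from the origin, which every rotation about the origin preserves.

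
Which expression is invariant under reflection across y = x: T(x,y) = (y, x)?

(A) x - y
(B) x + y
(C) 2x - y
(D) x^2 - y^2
B

The map is reflection across y = x: T(x,y) = (y, x).
Substitute the transformed coordinates into each option and compare with the original:
(A) x - y  ->  (y) - (x) = -x + y   [differs from x - y: not invariant]
(B) x + y  ->  (y) + (x) = x + y   [equals x + y: invariant]
(C) 2x - y  ->  2(y) - (x) = -x + 2y   [differs from 2x - y: not invariant]
(D) x^2 - y^2  ->  (y)^2 - (x)^2 = -x^2 + y^2   [differs from x^2 - y^2: not invariant]

Only option (B), x + y, is unchanged by the transformation.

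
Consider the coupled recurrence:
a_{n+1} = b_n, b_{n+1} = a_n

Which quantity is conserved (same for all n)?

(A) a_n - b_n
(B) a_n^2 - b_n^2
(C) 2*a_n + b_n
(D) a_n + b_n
D

Replace a_n by a_{n+1} = b_n and b_n by b_{n+1} = a_n in each option and simplify:
(A) a_n - b_n  ->  (b_n) - (a_n) = -a_n + b_n   [not conserved]
(B) a_n^2 - b_n^2  ->  (b_n)^2 - (a_n)^2 = -a_n^2 + b_n^2   [not conserved]
(C) 2*a_n + b_n  ->  2*(b_n) + (a_n) = a_n + 2*b_n   [not conserved]
(D) a_n + b_n  ->  (b_n) + (a_n) = a_n + b_n   [conserved]

Only (D) a_n + b_n returns to itself after one step, so it is the conserved quantity.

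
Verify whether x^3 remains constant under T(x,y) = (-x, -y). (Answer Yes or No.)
No

Substitute T(x,y) = (-x, -y) into the expression and compare with the original.

Original: x^3
After applying T: (-x)^3 = -x^3

This differs from the original x^3 (difference: -2x^3), so the expression is NOT invariant.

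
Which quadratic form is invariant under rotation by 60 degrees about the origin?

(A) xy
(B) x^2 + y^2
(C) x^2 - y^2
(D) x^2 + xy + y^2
B

Rotation by 60 degrees sends (x, y) to (x/2 - sqrt(3)y/2, sqrt(3)x/2 + y/2).
Substitute the transformed coordinates into each option and compare with the original:
(A) xy  ->  (x/2 - sqrt(3)y/2)(sqrt(3)x/2 + y/2) = sqrt(3)x^2/4 - xy/2 - sqrt(3)y^2/4   [differs from xy: not invariant]
(B) x^2 + y^2  ->  (x/2 - sqrt(3)y/2)^2 + (sqrt(3)x/2 + y/2)^2 = x^2 + y^2   [equals x^2 + y^2: invariant]
(C) x^2 - y^2  ->  (x/2 - sqrt(3)y/2)^2 - (sqrt(3)x/2 + y/2)^2 = -x^2/2 - sqrt(3)xy + y^2/2   [differs from x^2 - y^2: not invariant]
(D) x^2 + xy + y^2  ->  (x/2 - sqrt(3)y/2)^2 + (x/2 - sqrt(3)y/2)(sqrt(3)x/2 + y/2) + (sqrt(3)x/2 + y/2)^2 = sqrt(3)x^2/4 + x^2 - xy/2 - sqrt(3)y^2/4 + y^2   [differs from x^2 + xy + y^2: not invariant]

Only option (B), x^2 + y^2, is unchanged by the transformation.
x^2 + y^2 is the squared distance from the origin, which rotations preserve.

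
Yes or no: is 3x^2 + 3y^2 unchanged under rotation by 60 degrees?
Yes

Applying rotation by 60 degrees: x' = x*cos(60 degrees) - y*sin(60 degrees) = x/2 - sqrt(3)y/2, y' = x*sin(60 degrees) + y*cos(60 degrees) = sqrt(3)x/2 + y/2

Substituting into 3x^2 + 3y^2:
3(x/2 - sqrt(3)y/2)^2 + 3(sqrt(3)x/2 + y/2)^2
= 3x^2 + 3y^2

This equals the original expression 3x^2 + 3y^2, so it IS invariant.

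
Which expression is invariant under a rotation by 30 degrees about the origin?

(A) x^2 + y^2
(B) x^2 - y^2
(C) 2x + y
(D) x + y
A

A rotation by 30 degrees sends (x, y) to (sqrt(3)x/2 - y/2, x/2 + sqrt(3)y/2).
Substitute the transformed coordinates into each option and compare with the original:
(A) x^2 + y^2  ->  (sqrt(3)x/2 - y/2)^2 + (x/2 + sqrt(3)y/2)^2 = x^2 + y^2   [equals x^2 + y^2: invariant]
(B) x^2 - y^2  ->  (sqrt(3)x/2 - y/2)^2 - (x/2 + sqrt(3)y/2)^2 = x^2/2 - sqrt(3)xy - y^2/2   [differs from x^2 - y^2: not invariant]
(C) 2x + y  ->  2(sqrt(3)x/2 - y/2) + (x/2 + sqrt(3)y/2) = x/2 + sqrt(3)x - y + sqrt(3)y/2   [differs from 2x + y: not invariant]
(D) x + y  ->  (sqrt(3)x/2 - y/2) + (x/2 + sqrt(3)y/2) = x/2 + sqrt(3)x/2 - y/2 + sqrt(3)y/2   [differs from x + y: not invariant]

Only option (A), x^2 + y^2, is unchanged by the transformation.
Geometrically, x^2 + y^2 is the squared distance from the origin, which every rotation about the origin preserves.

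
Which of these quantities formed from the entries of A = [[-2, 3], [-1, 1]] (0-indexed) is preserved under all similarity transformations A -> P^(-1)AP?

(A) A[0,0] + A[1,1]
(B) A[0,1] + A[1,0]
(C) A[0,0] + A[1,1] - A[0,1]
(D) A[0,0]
A

A[0,0] + A[1,1] is the trace of A. By the cyclic property of the trace, tr(P^(-1)AP) = tr(APP^(-1)) = tr(A), so it is the same for every matrix similar to A.

The other combinations are not similarity invariants. For example, take P = [[1, 1], [0, 1]] (det P = 1), so P^(-1) = [[1, -1], [0, 1]] and
B = P^(-1)AP = [[-1, 1], [-1, 0]].
Evaluating each option on A and on B:
(A) A[0,0] + A[1,1]: -1 for A, -1 for B -> unchanged
(B) A[0,1] + A[1,0]: 2 for A, 0 for B -> changes
(C) A[0,0] + A[1,1] - A[0,1]: -4 for A, -2 for B -> changes
(D) A[0,0]: -2 for A, -1 for B -> changes

Only (A) A[0,0] + A[1,1] = -1 survives (and it does so for every P, not just this one), so it is the invariant.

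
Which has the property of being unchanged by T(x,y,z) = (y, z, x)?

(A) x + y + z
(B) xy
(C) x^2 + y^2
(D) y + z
A

Apply T(x,y,z) = (y, z, x) to each option, i.e. replace (x, y, z) by the transformed coordinates.
Substitute the transformed coordinates into each option and compare with the original:
(A) x + y + z  ->  (y) + (z) + (x) = x + y + z   [equals x + y + z: invariant]
(B) xy  ->  (y)(z) = yz   [differs from xy: not invariant]
(C) x^2 + y^2  ->  (y)^2 + (z)^2 = y^2 + z^2   [differs from x^2 + y^2: not invariant]
(D) y + z  ->  (z) + (x) = x + z   [differs from y + z: not invariant]

Only option (A), x + y + z, is unchanged by the transformation.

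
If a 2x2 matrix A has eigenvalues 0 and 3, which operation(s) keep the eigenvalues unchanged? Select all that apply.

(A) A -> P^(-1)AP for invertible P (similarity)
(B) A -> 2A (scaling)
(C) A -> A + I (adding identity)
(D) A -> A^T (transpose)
A and D

Eigenvalues are preserved by:
1. Similarity transformations: A -> P^(-1)AP (same characteristic polynomial)
2. Transpose: A^T has the same eigenvalues as A

Eigenvalues are NOT preserved by:
- Adding identity: eigenvalues become 0+1, 3+1
- Scaling: eigenvalues become 0, 6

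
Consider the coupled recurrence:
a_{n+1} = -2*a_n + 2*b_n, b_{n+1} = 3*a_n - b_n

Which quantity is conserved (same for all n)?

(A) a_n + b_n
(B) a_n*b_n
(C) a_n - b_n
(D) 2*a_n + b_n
A

Replace a_n by a_{n+1} = -2*a_n + 2*b_n and b_n by b_{n+1} = 3*a_n - b_n in each option and simplify:
(A) a_n + b_n  ->  (-2*a_n + 2*b_n) + (3*a_n - b_n) = a_n + b_n   [conserved]
(B) a_n*b_n  ->  (-2*a_n + 2*b_n)*(3*a_n - b_n) = -6*a_n^2 + 8*a_n*b_n - 2*b_n^2   [not conserved]
(C) a_n - b_n  ->  (-2*a_n + 2*b_n) - (3*a_n - b_n) = -5*a_n + 3*b_n   [not conserved]
(D) 2*a_n + b_n  ->  2*(-2*a_n + 2*b_n) + (3*a_n - b_n) = -a_n + 3*b_n   [not conserved]

Only (A) a_n + b_n returns to itself after one step, so it is the conserved quantity.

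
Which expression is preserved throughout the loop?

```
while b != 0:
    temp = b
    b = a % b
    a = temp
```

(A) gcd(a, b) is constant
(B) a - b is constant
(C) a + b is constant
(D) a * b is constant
A

A loop invariant must hold before the first iteration and be re-established by every execution of the body.

(A) gcd(a, b) is constant: One iteration replaces (a, b) by (b, a mod b). Since a mod b = a - q*b for an integer q, any common divisor of a and b divides b and a mod b, and conversely; hence gcd(b, a mod b) = gcd(a, b). For instance (21, 6) -> (6, 3) keeps gcd = 3. At exit b = 0 and a = gcd of the original inputs.

The other options fail:
(B) a - b is constant: e.g. (a, b) = (21, 6) -> (6, 3): the difference goes from 15 to 3.
(C) a + b is constant: e.g. (a, b) = (21, 6) -> (6, 3): the sum goes from 27 to 9.
(D) a * b is constant: e.g. (a, b) = (21, 6) -> (6, 3): the product goes from 126 to 18.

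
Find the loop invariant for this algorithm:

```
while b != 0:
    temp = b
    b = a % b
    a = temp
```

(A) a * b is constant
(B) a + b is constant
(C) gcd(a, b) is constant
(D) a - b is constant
C

A loop invariant must hold before the first iteration and be re-established by every execution of the body.

(C) gcd(a, b) is constant: One iteration replaces (a, b) by (b, a mod b). Since a mod b = a - q*b for an integer q, any common divisor of a and b divides b and a mod b, and conversely; hence gcd(b, a mod b) = gcd(a, b). For instance (19, 5) -> (5, 4) keeps gcd = 1. At exit b = 0 and a = gcd of the original inputs.

The other options fail:
(A) a * b is constant: e.g. (a, b) = (19, 5) -> (5, 4): the product goes from 95 to 20.
(B) a + b is constant: e.g. (a, b) = (19, 5) -> (5, 4): the sum goes from 24 to 9.
(D) a - b is constant: e.g. (a, b) = (19, 5) -> (5, 4): the difference goes from 14 to 1.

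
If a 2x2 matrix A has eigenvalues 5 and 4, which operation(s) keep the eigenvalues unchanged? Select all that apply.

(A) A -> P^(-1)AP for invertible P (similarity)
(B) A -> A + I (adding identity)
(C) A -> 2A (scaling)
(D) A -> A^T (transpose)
A and D

Eigenvalues are preserved by:
1. Similarity transformations: A -> P^(-1)AP (same characteristic polynomial)
2. Transpose: A^T has the same eigenvalues as A

Eigenvalues are NOT preserved by:
- Adding identity: eigenvalues become 5+1, 4+1
- Scaling: eigenvalues become 10, 8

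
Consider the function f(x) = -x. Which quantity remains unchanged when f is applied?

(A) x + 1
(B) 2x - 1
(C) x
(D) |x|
D

For f(x) = -x:
Applying f replaces x by -x. Since |-x| = |x|, the absolute value is unchanged by f, whereas x -> -x, 2x - 1 -> -2x - 1 and x + 1 -> -x + 1 all change.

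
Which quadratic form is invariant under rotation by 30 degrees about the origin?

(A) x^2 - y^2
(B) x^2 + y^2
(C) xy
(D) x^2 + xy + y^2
B

Rotation by 30 degrees sends (x, y) to (sqrt(3)x/2 - y/2, x/2 + sqrt(3)y/2).
Substitute the transformed coordinates into each option and compare with the original:
(A) x^2 - y^2  ->  (sqrt(3)x/2 - y/2)^2 - (x/2 + sqrt(3)y/2)^2 = x^2/2 - sqrt(3)xy - y^2/2   [differs from x^2 - y^2: not invariant]
(B) x^2 + y^2  ->  (sqrt(3)x/2 - y/2)^2 + (x/2 + sqrt(3)y/2)^2 = x^2 + y^2   [equals x^2 + y^2: invariant]
(C) xy  ->  (sqrt(3)x/2 - y/2)(x/2 + sqrt(3)y/2) = sqrt(3)x^2/4 + xy/2 - sqrt(3)y^2/4   [differs from xy: not invariant]
(D) x^2 + xy + y^2  ->  (sqrt(3)x/2 - y/2)^2 + (sqrt(3)x/2 - y/2)(x/2 + sqrt(3)y/2) + (x/2 + sqrt(3)y/2)^2 = sqrt(3)x^2/4 + x^2 + xy/2 - sqrt(3)y^2/4 + y^2   [differs from x^2 + xy + y^2: not invariant]

Only option (B), x^2 + y^2, is unchanged by the transformation.
x^2 + y^2 is the squared distance from the origin, which rotations preserve.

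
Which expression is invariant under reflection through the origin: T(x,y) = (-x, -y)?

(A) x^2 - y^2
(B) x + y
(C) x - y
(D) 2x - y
A

The map is reflection through the origin: T(x,y) = (-x, -y).
Substitute the transformed coordinates into each option and compare with the original:
(A) x^2 - y^2  ->  (-x)^2 - (-y)^2 = x^2 - y^2   [equals x^2 - y^2: invariant]
(B) x + y  ->  (-x) + (-y) = -x - y   [differs from x + y: not invariant]
(C) x - y  ->  (-x) - (-y) = -x + y   [differs from x - y: not invariant]
(D) 2x - y  ->  2(-x) - (-y) = -2x + y   [differs from 2x - y: not invariant]

Only option (A), x^2 - y^2, is unchanged by the transformation.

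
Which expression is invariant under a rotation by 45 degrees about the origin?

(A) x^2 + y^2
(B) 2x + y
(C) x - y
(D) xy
A

A rotation by 45 degrees sends (x, y) to (sqrt(2)x/2 - sqrt(2)y/2, sqrt(2)x/2 + sqrt(2)y/2).
Substitute the transformed coordinates into each option and compare with the original:
(A) x^2 + y^2  ->  (sqrt(2)x/2 - sqrt(2)y/2)^2 + (sqrt(2)x/2 + sqrt(2)y/2)^2 = x^2 + y^2   [equals x^2 + y^2: invariant]
(B) 2x + y  ->  2(sqrt(2)x/2 - sqrt(2)y/2) + (sqrt(2)x/2 + sqrt(2)y/2) = 3sqrt(2)x/2 - sqrt(2)y/2   [differs from 2x + y: not invariant]
(C) x - y  ->  (sqrt(2)x/2 - sqrt(2)y/2) - (sqrt(2)x/2 + sqrt(2)y/2) = -sqrt(2)y   [differs from x - y: not invariant]
(D) xy  ->  (sqrt(2)x/2 - sqrt(2)y/2)(sqrt(2)x/2 + sqrt(2)y/2) = x^2/2 - y^2/2   [differs from xy: not invariant]

Only option (A), x^2 + y^2, is unchanged by the transformation.
Geometrically, x^2 + y^2 is the squared distance from the origin, which every rotation about the origin preserves.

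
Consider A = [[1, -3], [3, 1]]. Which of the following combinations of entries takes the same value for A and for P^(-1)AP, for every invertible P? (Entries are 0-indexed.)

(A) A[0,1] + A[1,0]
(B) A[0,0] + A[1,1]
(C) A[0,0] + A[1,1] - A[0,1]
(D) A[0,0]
B

A[0,0] + A[1,1] is the trace of A. By the cyclic property of the trace, tr(P^(-1)AP) = tr(APP^(-1)) = tr(A), so it is the same for every matrix similar to A.

The other combinations are not similarity invariants. For example, take P = [[1, 2], [0, 1]] (det P = 1), so P^(-1) = [[1, -2], [0, 1]] and
B = P^(-1)AP = [[-5, -15], [3, 7]].
Evaluating each option on A and on B:
(A) A[0,1] + A[1,0]: 0 for A, -12 for B -> changes
(B) A[0,0] + A[1,1]: 2 for A, 2 for B -> unchanged
(C) A[0,0] + A[1,1] - A[0,1]: 5 for A, 17 for B -> changes
(D) A[0,0]: 1 for A, -5 for B -> changes

Only (B) A[0,0] + A[1,1] = 2 survives (and it does so for every P, not just this one), so it is the invariant.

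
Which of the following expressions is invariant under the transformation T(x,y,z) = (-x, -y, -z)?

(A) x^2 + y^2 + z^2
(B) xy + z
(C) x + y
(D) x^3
A

Apply T(x,y,z) = (-x, -y, -z) to each option, i.e. replace (x, y, z) by the transformed coordinates.
Substitute the transformed coordinates into each option and compare with the original:
(A) x^2 + y^2 + z^2  ->  (-x)^2 + (-y)^2 + (-z)^2 = x^2 + y^2 + z^2   [equals x^2 + y^2 + z^2: invariant]
(B) xy + z  ->  (-x)(-y) + (-z) = xy - z   [differs from xy + z: not invariant]
(C) x + y  ->  (-x) + (-y) = -x - y   [differs from x + y: not invariant]
(D) x^3  ->  (-x)^3 = -x^3   [differs from x^3: not invariant]

Only option (A), x^2 + y^2 + z^2, is unchanged by the transformation.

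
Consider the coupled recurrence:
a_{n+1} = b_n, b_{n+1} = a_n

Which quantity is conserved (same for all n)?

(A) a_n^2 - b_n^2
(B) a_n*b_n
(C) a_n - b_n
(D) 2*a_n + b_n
B

Replace a_n by a_{n+1} = b_n and b_n by b_{n+1} = a_n in each option and simplify:
(A) a_n^2 - b_n^2  ->  (b_n)^2 - (a_n)^2 = -a_n^2 + b_n^2   [not conserved]
(B) a_n*b_n  ->  (b_n)*(a_n) = a_n*b_n   [conserved]
(C) a_n - b_n  ->  (b_n) - (a_n) = -a_n + b_n   [not conserved]
(D) 2*a_n + b_n  ->  2*(b_n) + (a_n) = a_n + 2*b_n   [not conserved]

Only (B) a_n*b_n returns to itself after one step, so it is the conserved quantity.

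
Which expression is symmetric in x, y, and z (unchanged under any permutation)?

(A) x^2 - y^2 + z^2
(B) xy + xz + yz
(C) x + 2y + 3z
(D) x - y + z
B

A symmetric expression is unchanged when the variables are permuted; here the transformation to test is the swap (x, y) -> (y, x).
A symmetric expression must survive every permutation; the single swap x <-> y already eliminates the distractors, and the keyed expression is also unchanged by x <-> z and y <-> z (each variable enters it in exactly the same way).
Substitute the transformed coordinates into each option and compare with the original:
(A) x^2 - y^2 + z^2  ->  (y)^2 - (x)^2 + z^2 = -x^2 + y^2 + z^2   [differs from x^2 - y^2 + z^2: not invariant]
(B) xy + xz + yz  ->  (y)(x) + (y)z + (x)z = xy + xz + yz   [equals xy + xz + yz: invariant]
(C) x + 2y + 3z  ->  (y) + 2(x) + 3z = 2x + y + 3z   [differs from x + 2y + 3z: not invariant]
(D) x - y + z  ->  (y) - (x) + z = -x + y + z   [differs from x - y + z: not invariant]

Only option (B), xy + xz + yz, is unchanged by the transformation.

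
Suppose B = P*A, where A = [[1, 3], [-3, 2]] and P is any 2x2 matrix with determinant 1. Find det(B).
11

By the multiplicative property of determinants, det(B) = det(P*A) = det(P) * det(A) = det(A),
so the determinant is invariant under multiplication by any determinant-1 matrix; we just need det(A).

det(A) = (1)(2) - (3)(-3) = 2 - (-9) = 11

Therefore det(B) = 1 * 11 = 11.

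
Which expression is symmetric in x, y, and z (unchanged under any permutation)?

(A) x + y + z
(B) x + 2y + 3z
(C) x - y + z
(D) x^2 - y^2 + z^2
A

A symmetric expression is unchanged when the variables are permuted; here the transformation to test is the swap (x, y) -> (y, x).
A symmetric expression must survive every permutation; the single swap x <-> y already eliminates the distractors, and the keyed expression is also unchanged by x <-> z and y <-> z (each variable enters it in exactly the same way).
Substitute the transformed coordinates into each option and compare with the original:
(A) x + y + z  ->  (y) + (x) + z = x + y + z   [equals x + y + z: invariant]
(B) x + 2y + 3z  ->  (y) + 2(x) + 3z = 2x + y + 3z   [differs from x + 2y + 3z: not invariant]
(C) x - y + z  ->  (y) - (x) + z = -x + y + z   [differs from x - y + z: not invariant]
(D) x^2 - y^2 + z^2  ->  (y)^2 - (x)^2 + z^2 = -x^2 + y^2 + z^2   [differs from x^2 - y^2 + z^2: not invariant]

Only option (A), x + y + z, is unchanged by the transformation.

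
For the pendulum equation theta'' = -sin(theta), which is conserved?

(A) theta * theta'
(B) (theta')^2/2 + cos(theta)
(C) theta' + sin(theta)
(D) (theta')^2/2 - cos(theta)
D

A first integral I satisfies dI/dt = 0 along every solution. Differentiate each option and use the equation of motion:
(A) d/dt[theta * theta'] = (theta')^2 + theta theta'' = (theta')^2 - theta sin(theta), not identically 0
(B) d/dt[(theta')^2/2 + cos(theta)] = theta' theta'' - sin(theta) theta' = -2 theta' sin(theta), not identically 0
(C) d/dt[theta' + sin(theta)] = theta'' + cos(theta) theta' = -sin(theta) + theta' cos(theta), not identically 0
(D) d/dt[(theta')^2/2 - cos(theta)] = theta' theta'' + sin(theta) theta' = theta'(-sin(theta)) + theta' sin(theta) = 0

Only (D) has zero time-derivative. This is the total energy: kinetic (theta')^2/2 plus potential -cos(theta).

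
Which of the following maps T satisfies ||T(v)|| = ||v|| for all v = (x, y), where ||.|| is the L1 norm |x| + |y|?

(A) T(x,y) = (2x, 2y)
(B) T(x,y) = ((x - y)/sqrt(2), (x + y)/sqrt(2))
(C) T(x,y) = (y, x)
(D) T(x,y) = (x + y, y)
C

A transformation preserves a norm if ||T(v)|| = ||v|| for every v; a single vector where the norm changes rules an option out.

(A) T(x,y) = (2x, 2y): v = (1, 0) has norm |1| + |0| = 1, but T(v) = (2, 0) has norm 2 -- not preserved.
(B) T(x,y) = ((x - y)/sqrt(2), (x + y)/sqrt(2)): v = (1, 0) has norm |1| + |0| = 1, but T(v) = (sqrt(2)/2, sqrt(2)/2) has norm sqrt(2) -- not preserved.
(C) T(x,y) = (y, x): preserves the norm -- it only permutes the coordinates and/or flips signs, which leaves |x| + |y| unchanged.
(D) T(x,y) = (x + y, y): v = (0, 1) has norm |0| + |1| = 1, but T(v) = (1, 1) has norm 2 -- not preserved.

Therefore the answer is (C).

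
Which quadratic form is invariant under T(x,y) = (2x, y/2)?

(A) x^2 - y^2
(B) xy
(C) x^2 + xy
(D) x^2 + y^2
B

T multiplies x by 2 and divides y by 2.
Substitute the transformed coordinates into each option and compare with the original:
(A) x^2 - y^2  ->  (2x)^2 - (y/2)^2 = 4x^2 - y^2/4   [differs from x^2 - y^2: not invariant]
(B) xy  ->  (2x)(y/2) = xy   [equals xy: invariant]
(C) x^2 + xy  ->  (2x)^2 + (2x)(y/2) = 4x^2 + xy   [differs from x^2 + xy: not invariant]
(D) x^2 + y^2  ->  (2x)^2 + (y/2)^2 = 4x^2 + y^2/4   [differs from x^2 + y^2: not invariant]

Only option (B), xy, is unchanged by the transformation.
The factors 2 and 1/2 cancel only in the pure product xy.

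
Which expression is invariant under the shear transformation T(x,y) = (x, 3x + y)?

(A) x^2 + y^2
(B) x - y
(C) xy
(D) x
D

Under the shear T(x,y) = (x, 3x + y):
Substitute the transformed coordinates into each option and compare with the original:
(A) x^2 + y^2  ->  (x)^2 + (3x + y)^2 = 10x^2 + 6xy + y^2   [differs from x^2 + y^2: not invariant]
(B) x - y  ->  (x) - (3x + y) = -2x - y   [differs from x - y: not invariant]
(C) xy  ->  (x)(3x + y) = 3x^2 + xy   [differs from xy: not invariant]
(D) x  ->  (x) = x   [equals x: invariant]

Only option (D), x, is unchanged by the transformation.
A vertical shear moves points parallel to the y-axis, so the x-coordinate (and any function of x alone) is unchanged.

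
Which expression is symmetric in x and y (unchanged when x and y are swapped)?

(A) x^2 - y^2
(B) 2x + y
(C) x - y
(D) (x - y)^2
D

A symmetric expression is unchanged when the variables are permuted; here the transformation to test is the swap (x, y) -> (y, x).
Substitute the transformed coordinates into each option and compare with the original:
(A) x^2 - y^2  ->  (y)^2 - (x)^2 = -x^2 + y^2   [differs from x^2 - y^2: not invariant]
(B) 2x + y  ->  2(y) + (x) = x + 2y   [differs from 2x + y: not invariant]
(C) x - y  ->  (y) - (x) = -x + y   [differs from x - y: not invariant]
(D) (x - y)^2  ->  ((y) - (x))^2 = x^2 - 2xy + y^2   [equals (x - y)^2: invariant]

Only option (D), (x - y)^2, is unchanged by the transformation.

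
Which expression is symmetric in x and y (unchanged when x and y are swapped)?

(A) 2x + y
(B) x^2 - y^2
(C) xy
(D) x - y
C

A symmetric expression is unchanged when the variables are permuted; here the transformation to test is the swap (x, y) -> (y, x).
Substitute the transformed coordinates into each option and compare with the original:
(A) 2x + y  ->  2(y) + (x) = x + 2y   [differs from 2x + y: not invariant]
(B) x^2 - y^2  ->  (y)^2 - (x)^2 = -x^2 + y^2   [differs from x^2 - y^2: not invariant]
(C) xy  ->  (y)(x) = xy   [equals xy: invariant]
(D) x - y  ->  (y) - (x) = -x + y   [differs from x - y: not invariant]

Only option (C), xy, is unchanged by the transformation.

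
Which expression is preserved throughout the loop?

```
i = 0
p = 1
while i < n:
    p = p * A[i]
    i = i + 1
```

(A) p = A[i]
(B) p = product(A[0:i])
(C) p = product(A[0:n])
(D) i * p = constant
B

A loop invariant must hold before the first iteration and be re-established by every execution of the body.

(B) p = product(A[0:i]): Initially i = 0 and p = 1 = product of the empty slice A[0:0]. If p = product(A[0:i]) holds at the top of an iteration, the body sets p to product(A[0:i]) * A[i] = product(A[0:i+1]) and then i to i+1, so the property is restored. At exit i = n, giving p = product(A[0:n]).

The other options fail:
(A) p = A[i]: after the first iteration p = A[0] but i = 1; in general p is a product of several elements, not a single one.
(C) p = product(A[0:n]): false before the loop (p = 1, not the full product) -- it only becomes true at exit.
(D) i * p = constant: initially i * p = 0, but after one iteration it is 1 * A[0], which is nonzero in general.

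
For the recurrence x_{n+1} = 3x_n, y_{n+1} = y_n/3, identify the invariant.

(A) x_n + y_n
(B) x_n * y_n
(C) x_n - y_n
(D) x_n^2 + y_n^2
B

For the recurrence x_{n+1} = 3x_n, y_{n+1} = y_n/3:

x_{n+1} * y_{n+1} = (3x_n) * (y_n/3) = x_n * y_n
The product is conserved.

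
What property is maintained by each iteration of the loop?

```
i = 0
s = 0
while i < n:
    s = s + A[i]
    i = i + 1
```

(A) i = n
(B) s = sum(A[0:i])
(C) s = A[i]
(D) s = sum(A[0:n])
B

A loop invariant must hold before the first iteration and be re-established by every execution of the body.

(B) s = sum(A[0:i]): Initially i = 0 and s = 0 = sum of the empty slice A[0:0]. If s = sum(A[0:i]) holds at the top of an iteration, the body sets s to sum(A[0:i]) + A[i] = sum(A[0:i+1]) and then i to i+1, so s = sum(A[0:i]) holds again. At exit i = n, giving s = sum(A[0:n]).

The other options fail:
(A) i = n: false initially (i = 0); it is the exit condition, not an invariant.
(C) s = A[i]: after the first iteration s = A[0] but i = 1, so s = A[i] compares s with the wrong element (and fails in general).
(D) s = sum(A[0:n]): false before the loop (s = 0, not the full sum) -- it only becomes true at exit.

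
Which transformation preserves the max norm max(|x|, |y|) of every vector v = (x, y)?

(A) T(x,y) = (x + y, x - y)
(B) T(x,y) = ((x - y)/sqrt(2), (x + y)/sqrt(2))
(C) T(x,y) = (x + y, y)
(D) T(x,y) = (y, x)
D

A transformation preserves a norm if ||T(v)|| = ||v|| for every v; a single vector where the norm changes rules an option out.

(A) T(x,y) = (x + y, x - y): v = (1, 1) has norm max(|1|, |1|) = 1, but T(v) = (2, 0) has norm 2 -- not preserved.
(B) T(x,y) = ((x - y)/sqrt(2), (x + y)/sqrt(2)): v = (1, 0) has norm max(|1|, |0|) = 1, but T(v) = (sqrt(2)/2, sqrt(2)/2) has norm sqrt(2)/2 -- not preserved.
(C) T(x,y) = (x + y, y): v = (1, 1) has norm max(|1|, |1|) = 1, but T(v) = (2, 1) has norm 2 -- not preserved.
(D) T(x,y) = (y, x): preserves the norm -- it only permutes the coordinates and/or flips signs, which leaves max(|x|, |y|) unchanged.

Therefore the answer is (D).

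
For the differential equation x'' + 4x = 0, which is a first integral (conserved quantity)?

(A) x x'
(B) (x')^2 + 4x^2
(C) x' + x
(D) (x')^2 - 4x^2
B

A first integral I satisfies dI/dt = 0 along every solution. Differentiate each option and use the equation of motion:
(A) d/dt[x x'] = (x')^2 + x x'' = (x')^2 - 4x^2, not identically 0
(B) d/dt[(x')^2 + 4x^2] = 2x'x'' + 8x x' = 2x'(-4x) + 8x x' = 0
(C) d/dt[x' + x] = x'' + x' = -4x + x', not identically 0
(D) d/dt[(x')^2 - 4x^2] = 2x'x'' - 8x x' = -16x x', not identically 0

Only (B) has zero time-derivative. So the energy-like quantity (x')^2 + 4x^2 is the first integral.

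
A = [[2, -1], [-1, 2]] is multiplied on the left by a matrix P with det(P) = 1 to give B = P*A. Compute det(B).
3

By the multiplicative property of determinants, det(B) = det(P*A) = det(P) * det(A) = det(A),
so the determinant is invariant under multiplication by any determinant-1 matrix; we just need det(A).

det(A) = (2)(2) - (-1)(-1) = 4 - 1 = 3

Therefore det(B) = 1 * 3 = 3.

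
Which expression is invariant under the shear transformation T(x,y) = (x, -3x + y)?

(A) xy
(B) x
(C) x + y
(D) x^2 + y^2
B

Under the shear T(x,y) = (x, -3x + y):
Substitute the transformed coordinates into each option and compare with the original:
(A) xy  ->  (x)(-3x + y) = -3x^2 + xy   [differs from xy: not invariant]
(B) x  ->  (x) = x   [equals x: invariant]
(C) x + y  ->  (x) + (-3x + y) = -2x + y   [differs from x + y: not invariant]
(D) x^2 + y^2  ->  (x)^2 + (-3x + y)^2 = 10x^2 - 6xy + y^2   [differs from x^2 + y^2: not invariant]

Only option (B), x, is unchanged by the transformation.
A vertical shear moves points parallel to the y-axis, so the x-coordinate (and any function of x alone) is unchanged.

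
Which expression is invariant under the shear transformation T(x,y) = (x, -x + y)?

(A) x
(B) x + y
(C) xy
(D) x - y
A

Under the shear T(x,y) = (x, -x + y):
Substitute the transformed coordinates into each option and compare with the original:
(A) x  ->  (x) = x   [equals x: invariant]
(B) x + y  ->  (x) + (-x + y) = y   [differs from x + y: not invariant]
(C) xy  ->  (x)(-x + y) = -x^2 + xy   [differs from xy: not invariant]
(D) x - y  ->  (x) - (-x + y) = 2x - y   [differs from x - y: not invariant]

Only option (A), x, is unchanged by the transformation.
A vertical shear moves points parallel to the y-axis, so the x-coordinate (and any function of x alone) is unchanged.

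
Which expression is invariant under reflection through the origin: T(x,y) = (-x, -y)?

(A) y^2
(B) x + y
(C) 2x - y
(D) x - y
A

The map is reflection through the origin: T(x,y) = (-x, -y).
Substitute the transformed coordinates into each option and compare with the original:
(A) y^2  ->  (-y)^2 = y^2   [equals y^2: invariant]
(B) x + y  ->  (-x) + (-y) = -x - y   [differs from x + y: not invariant]
(C) 2x - y  ->  2(-x) - (-y) = -2x + y   [differs from 2x - y: not invariant]
(D) x - y  ->  (-x) - (-y) = -x + y   [differs from x - y: not invariant]

Only option (A), y^2, is unchanged by the transformation.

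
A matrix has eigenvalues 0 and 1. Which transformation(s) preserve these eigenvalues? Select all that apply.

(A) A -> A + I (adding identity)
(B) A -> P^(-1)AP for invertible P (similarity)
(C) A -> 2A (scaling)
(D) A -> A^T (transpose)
B and D

Eigenvalues are preserved by:
1. Similarity transformations: A -> P^(-1)AP (same characteristic polynomial)
2. Transpose: A^T has the same eigenvalues as A

Eigenvalues are NOT preserved by:
- Adding identity: eigenvalues become 0+1, 1+1
- Scaling: eigenvalues become 0, 2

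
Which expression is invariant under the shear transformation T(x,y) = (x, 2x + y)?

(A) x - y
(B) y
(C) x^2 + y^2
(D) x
D

Under the shear T(x,y) = (x, 2x + y):
Substitute the transformed coordinates into each option and compare with the original:
(A) x - y  ->  (x) - (2x + y) = -x - y   [differs from x - y: not invariant]
(B) y  ->  (2x + y) = 2x + y   [differs from y: not invariant]
(C) x^2 + y^2  ->  (x)^2 + (2x + y)^2 = 5x^2 + 4xy + y^2   [differs from x^2 + y^2: not invariant]
(D) x  ->  (x) = x   [equals x: invariant]

Only option (D), x, is unchanged by the transformation.
A vertical shear moves points parallel to the y-axis, so the x-coordinate (and any function of x alone) is unchanged.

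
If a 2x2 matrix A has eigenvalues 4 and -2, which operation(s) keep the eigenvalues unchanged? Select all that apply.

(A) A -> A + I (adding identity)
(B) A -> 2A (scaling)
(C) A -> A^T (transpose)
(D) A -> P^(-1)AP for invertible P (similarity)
C and D

Eigenvalues are preserved by:
1. Similarity transformations: A -> P^(-1)AP (same characteristic polynomial)
2. Transpose: A^T has the same eigenvalues as A

Eigenvalues are NOT preserved by:
- Adding identity: eigenvalues become 4+1, -2+1
- Scaling: eigenvalues become 8, -4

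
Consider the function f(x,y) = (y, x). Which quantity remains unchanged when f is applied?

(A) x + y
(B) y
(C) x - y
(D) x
A

For f(x,y) = (y, x):
After applying f: x' = y, y' = x. So x' + y' = y + x = x + y.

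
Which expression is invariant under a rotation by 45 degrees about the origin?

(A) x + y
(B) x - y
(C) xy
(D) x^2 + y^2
D

A rotation by 45 degrees sends (x, y) to (sqrt(2)x/2 - sqrt(2)y/2, sqrt(2)x/2 + sqrt(2)y/2).
Substitute the transformed coordinates into each option and compare with the original:
(A) x + y  ->  (sqrt(2)x/2 - sqrt(2)y/2) + (sqrt(2)x/2 + sqrt(2)y/2) = sqrt(2)x   [differs from x + y: not invariant]
(B) x - y  ->  (sqrt(2)x/2 - sqrt(2)y/2) - (sqrt(2)x/2 + sqrt(2)y/2) = -sqrt(2)y   [differs from x - y: not invariant]
(C) xy  ->  (sqrt(2)x/2 - sqrt(2)y/2)(sqrt(2)x/2 + sqrt(2)y/2) = x^2/2 - y^2/2   [differs from xy: not invariant]
(D) x^2 + y^2  ->  (sqrt(2)x/2 - sqrt(2)y/2)^2 + (sqrt(2)x/2 + sqrt(2)y/2)^2 = x^2 + y^2   [equals x^2 + y^2: invariant]

Only option (D), x^2 + y^2, is unchanged by the transformation.
Geometrically, x^2 + y^2 is the squared distance from the origin, which every rotation about the origin preserves.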